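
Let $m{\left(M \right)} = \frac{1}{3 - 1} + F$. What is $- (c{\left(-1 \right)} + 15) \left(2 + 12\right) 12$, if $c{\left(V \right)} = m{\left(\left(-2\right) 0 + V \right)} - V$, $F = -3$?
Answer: $-2268$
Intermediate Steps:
$m{\left(M \right)} = - \frac{5}{2}$ ($m{\left(M \right)} = \frac{1}{3 - 1} - 3 = \frac{1}{2} - 3 = - \frac{5}{2}$)
$c{\left(V \right)} = - \frac{5}{2} - V$
$- (c{\left(-1 \right)} + 15) \left(2 + 12\right) 12 = - (\left(- \frac{5}{2} - -1\right) + 15) \left(2 + 12\right) 12 = - (\left(- \frac{5}{2} + 1\right) + 15) 14 \cdot 12 = - (- \frac{3}{2} + 15) 14 \cdot 12 = \left(-1\right) \frac{27}{2} \cdot 14 \cdot 12 = \left(- \frac{27}{2}\right) 14 \cdot 12 = \left(-189\right) 12 = -2268$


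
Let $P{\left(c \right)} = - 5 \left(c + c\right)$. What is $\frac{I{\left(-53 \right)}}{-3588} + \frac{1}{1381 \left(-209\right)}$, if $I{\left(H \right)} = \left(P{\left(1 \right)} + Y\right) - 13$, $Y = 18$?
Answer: $\frac{1439557}{1035600852} \approx 0.0013901$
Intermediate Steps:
$P{\left(c \right)} = - 10 c$ ($P{\left(c \right)} = - 5 \cdot 2 c = - 10 c$)
$I{\left(H \right)} = -5$ ($I{\left(H \right)} = \left(\left(-10\right) 1 + 18\right) - 13 = \left(-10 + 18\right) - 13 = 8 - 13 = -5$)
$\frac{I{\left(-53 \right)}}{-3588} + \frac{1}{1381 \left(-209\right)} = - \frac{5}{-3588} + \frac{1}{1381 \left(-209\right)} = \left(-5\right) \left(- \frac{1}{3588}\right) + \frac{1}{1381} \left(- \frac{1}{209}\right) = \frac{5}{3588} - \frac{1}{288629} = \frac{1439557}{1035600852}$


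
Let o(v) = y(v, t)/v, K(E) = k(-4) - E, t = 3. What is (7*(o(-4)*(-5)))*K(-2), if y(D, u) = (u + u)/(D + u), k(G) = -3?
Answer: 105/2 ≈ 52.500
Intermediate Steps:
y(D, u) = 2*u/(D + u) (y(D, u) = (2*u)/(D + u) = 2*u/(D + u))
K(E) = -3 - E
o(v) = 6/(v*(3 + v)) (o(v) = (2*3/(v + 3))/v = (2*3/(3 + v))/v = (6/(3 + v))/v = 6/(v*(3 + v)))
(7*(o(-4)*(-5)))*K(-2) = (7*((6/(-4*(3 - 4)))*(-5)))*(-3 - 1*(-2)) = (7*((6*(-¼)/(-1))*(-5)))*(-3 + 2) = (7*((6*(-¼)*(-1))*(-5)))*(-1) = (7*((3/2)*(-5)))*(-1) = (7*(-15/2))*(-1) = -105/2*(-1) = 105/2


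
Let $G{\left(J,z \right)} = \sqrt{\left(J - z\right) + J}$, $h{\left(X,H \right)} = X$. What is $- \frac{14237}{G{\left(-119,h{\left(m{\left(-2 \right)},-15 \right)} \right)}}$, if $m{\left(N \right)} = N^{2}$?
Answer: $\frac{14237 i \sqrt{2}}{22} \approx 915.19 i$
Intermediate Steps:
$G{\left(J,z \right)} = \sqrt{- z + 2 J}$
$- \frac{14237}{G{\left(-119,h{\left(m{\left(-2 \right)},-15 \right)} \right)}} = - \frac{14237}{\sqrt{- \left(-2\right)^{2} + 2 \left(-119\right)}} = - \frac{14237}{\sqrt{\left(-1\right) 4 - 238}} = - \frac{14237}{\sqrt{-4 - 238}} = - \frac{14237}{\sqrt{-242}} = - \frac{14237}{11 i \sqrt{2}} = - 14237 \left(- \frac{i \sqrt{2}}{22}\right) = \frac{14237 i \sqrt{2}}{22}$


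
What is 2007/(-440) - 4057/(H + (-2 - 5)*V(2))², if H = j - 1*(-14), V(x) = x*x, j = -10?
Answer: -367639/31680 ≈ -11.605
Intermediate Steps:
V(x) = x²
H = 4 (H = -10 - 1*(-14) = -10 + 14 = 4)
2007/(-440) - 4057/(H + (-2 - 5)*V(2))² = 2007/(-440) - 4057/(4 + (-2 - 5)*2²)² = 2007*(-1/440) - 4057/(4 - 7*4)² = -2007/440 - 4057/(4 - 28)² = -2007/440 - 4057/((-24)²) = -2007/440 - 4057/576 = -367639/31680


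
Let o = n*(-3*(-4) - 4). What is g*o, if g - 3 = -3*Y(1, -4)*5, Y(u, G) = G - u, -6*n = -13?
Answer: 1352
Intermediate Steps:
n = 13/6 (n = -⅙*(-13) = 13/6 ≈ 2.1667)
g = 78 (g = 3 - 3*(-4 - 1*1)*5 = 3 - 3*(-4 - 1)*5 = 3 - 3*(-5)*5 = 3 + 15*5 = 3 + 75 = 78)
o = 52/3 (o = 13*(-3*(-4) - 4)/6 = 13*(12 - 4)/6 = (13/6)*8 = 52/3 ≈ 17.333)
g*o = 78*(52/3) = 1352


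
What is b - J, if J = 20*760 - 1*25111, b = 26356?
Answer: 36267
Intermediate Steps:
J = -9911 (J = 15200 - 25111 = -9911)
b - J = 26356 - 1*(-9911) = 26356 + 9911 = 36267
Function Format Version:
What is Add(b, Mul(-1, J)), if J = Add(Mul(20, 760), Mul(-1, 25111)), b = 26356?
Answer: 36267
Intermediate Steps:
J = -9911 (J = Add(15200, -25111) = -9911)
Add(b, Mul(-1, J)) = Add(26356, Mul(-1, -9911)) = Add(26356, 9911) = 36267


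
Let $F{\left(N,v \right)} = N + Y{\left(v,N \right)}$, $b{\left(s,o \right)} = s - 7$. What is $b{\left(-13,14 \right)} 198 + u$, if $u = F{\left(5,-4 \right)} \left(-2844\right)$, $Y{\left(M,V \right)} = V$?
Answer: $-32400$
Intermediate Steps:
$b{\left(s,o \right)} = -7 + s$ ($b{\left(s,o \right)} = s - 7 = -7 + s$)
$F{\left(N,v \right)} = 2 N$ ($F{\left(N,v \right)} = N + N = 2 N$)
$u = -28440$ ($u = 2 \cdot 5 \left(-2844\right) = 10 \left(-2844\right) = -28440$)
$b{\left(-13,14 \right)} 198 + u = \left(-7 - 13\right) 198 - 28440 = \left(-20\right) 198 - 28440 = -3960 - 28440 = -32400$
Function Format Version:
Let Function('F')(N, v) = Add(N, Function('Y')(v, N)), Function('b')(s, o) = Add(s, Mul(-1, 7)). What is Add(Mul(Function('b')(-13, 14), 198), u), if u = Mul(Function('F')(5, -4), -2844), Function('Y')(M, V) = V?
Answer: -32400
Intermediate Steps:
Function('b')(s, o) = Add(-7, s) (Function('b')(s, o) = Add(s, -7) = Add(-7, s))
Function('F')(N, v) = Mul(2, N) (Function('F')(N, v) = Add(N, N) = Mul(2, N))
u = -28440 (u = Mul(Mul(2, 5), -2844) = Mul(10, -2844) = -28440)
Add(Mul(Function('b')(-13, 14), 198), u) = Add(Mul(Add(-7, -13), 198), -28440) = Add(Mul(-20, 198), -28440) = Add(-3960, -28440) = -32400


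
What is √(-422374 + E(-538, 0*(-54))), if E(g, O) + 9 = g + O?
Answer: I*√422921 ≈ 650.32*I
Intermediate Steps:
E(g, O) = -9 + O + g (E(g, O) = -9 + (g + O) = -9 + (O + g) = -9 + O + g)
√(-422374 + E(-538, 0*(-54))) = √(-422374 + (-9 + 0*(-54) - 538)) = √(-422374 + (-9 + 0 - 538)) = √(-422374 - 547) = √(-422921) = I*√422921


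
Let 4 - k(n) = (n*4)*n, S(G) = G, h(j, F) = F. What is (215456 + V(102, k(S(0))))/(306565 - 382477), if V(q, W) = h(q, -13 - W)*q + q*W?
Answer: -107065/37956 ≈ -2.8208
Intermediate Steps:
k(n) = 4 - 4*n**2 (k(n) = 4 - n*4*n = 4 - 4*n*n = 4 - 4*n**2)
V(q, W) = W*q + q*(-13 - W) (V(q, W) = (-13 - W)*q + q*W = q*(-13 - W) + W*q = W*q + q*(-13 - W))
(215456 + V(102, k(S(0))))/(306565 - 382477) = (215456 - 13*102)/(306565 - 382477) = (215456 - 1326)/(-75912) = 214130*(-1/75912) = -107065/37956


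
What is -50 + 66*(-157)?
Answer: -10412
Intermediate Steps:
-50 + 66*(-157) = -50 - 10362 = -10412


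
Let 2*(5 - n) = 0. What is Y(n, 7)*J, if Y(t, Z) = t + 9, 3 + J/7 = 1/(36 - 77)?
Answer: -12152/41 ≈ -296.39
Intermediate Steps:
J = -868/41 (J = -21 + 7/(36 - 77) = -21 + 7/(-41) = -21 + 7*(-1/41) = -21 - 7/41 = -868/41 ≈ -21.171)
n = 5 (n = 5 - ½*0 = 5 + 0 = 5)
Y(t, Z) = 9 + t
Y(n, 7)*J = (9 + 5)*(-868/41) = 14*(-868/41) = -12152/41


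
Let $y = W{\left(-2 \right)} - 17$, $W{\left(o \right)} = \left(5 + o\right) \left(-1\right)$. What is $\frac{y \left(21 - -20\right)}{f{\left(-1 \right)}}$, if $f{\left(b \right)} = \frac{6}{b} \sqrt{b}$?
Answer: $- \frac{410 i}{3} \approx - 136.67 i$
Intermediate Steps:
$W{\left(o \right)} = -5 - o$
$f{\left(b \right)} = \frac{6}{\sqrt{b}}$
$y = -20$ ($y = \left(-5 - -2\right) - 17 = \left(-5 + 2\right) - 17 = -3 - 17 = -20$)
$\frac{y \left(21 - -20\right)}{f{\left(-1 \right)}} = \frac{\left(-20\right) \left(21 - -20\right)}{6 \frac{1}{\sqrt{-1}}} = \frac{\left(-20\right) \left(21 + 20\right)}{6 \left(- i\right)} = \frac{\left(-20\right) 41}{\left(-6\right) i} = - 820 \frac{i}{6} = - \frac{410 i}{3}$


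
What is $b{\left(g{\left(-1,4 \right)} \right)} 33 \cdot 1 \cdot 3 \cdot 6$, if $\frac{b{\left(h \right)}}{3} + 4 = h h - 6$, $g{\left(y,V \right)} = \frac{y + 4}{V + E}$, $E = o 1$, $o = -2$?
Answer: $- \frac{27621}{2} \approx -13811.0$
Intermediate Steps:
$E = -2$ ($E = \left(-2\right) 1 = -2$)
$g{\left(y,V \right)} = \frac{4 + y}{-2 + V}$ ($g{\left(y,V \right)} = \frac{y + 4}{V - 2} = \frac{4 + y}{-2 + V}$)
$b{\left(h \right)} = -30 + 3 h^{2}$ ($b{\left(h \right)} = -12 + 3 \left(h h - 6\right) = -12 + 3 \left(h^{2} - 6\right) = -12 + 3 \left(-6 + h^{2}\right) = -12 + \left(-18 + 3 h^{2}\right) = -30 + 3 h^{2}$)
$b{\left(g{\left(-1,4 \right)} \right)} 33 \cdot 1 \cdot 3 \cdot 6 = \left(-30 + 3 \left(\frac{4 - 1}{-2 + 4}\right)^{2}\right) 33 \cdot 1 \cdot 3 \cdot 6 = \left(-30 + 3 \left(\frac{1}{2} \cdot 3\right)^{2}\right) 33 \cdot 3 \cdot 6 = \left(-30 + 3 \left(\frac{1}{2} \cdot 3\right)^{2}\right) 33 \cdot 18 = \left(-30 + 3 \left(\frac{3}{2}\right)^{2}\right) 33 \cdot 18 = \left(-30 + 3 \cdot \frac{9}{4}\right) 33 \cdot 18 = \left(-30 + \frac{27}{4}\right) 33 \cdot 18 = \left(- \frac{93}{4}\right) 33 \cdot 18 = \left(- \frac{3069}{4}\right) 18 = - \frac{27621}{2}$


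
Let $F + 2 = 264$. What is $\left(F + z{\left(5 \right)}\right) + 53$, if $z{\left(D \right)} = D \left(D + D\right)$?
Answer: $365$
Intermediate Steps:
$F = 262$ ($F = -2 + 264 = 262$)
$z{\left(D \right)} = 2 D^{2}$ ($z{\left(D \right)} = D 2 D = 2 D^{2}$)
$\left(F + z{\left(5 \right)}\right) + 53 = \left(262 + 2 \cdot 5^{2}\right) + 53 = \left(262 + 2 \cdot 25\right) + 53 = \left(262 + 50\right) + 53 = 312 + 53 = 365$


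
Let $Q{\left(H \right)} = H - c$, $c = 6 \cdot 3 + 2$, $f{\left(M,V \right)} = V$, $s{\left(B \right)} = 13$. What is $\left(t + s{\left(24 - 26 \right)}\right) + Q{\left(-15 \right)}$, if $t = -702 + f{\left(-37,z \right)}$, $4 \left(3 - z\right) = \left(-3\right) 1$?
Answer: $- \frac{2881}{4} \approx -720.25$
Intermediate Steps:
$z = \frac{15}{4}$ ($z = 3 - \frac{\left(-3\right) 1}{4} = 3 - - \frac{3}{4} = 3 + \frac{3}{4} = \frac{15}{4} \approx 3.75$)
$c = 20$ ($c = 18 + 2 = 20$)
$Q{\left(H \right)} = -20 + H$ ($Q{\left(H \right)} = H - 20 = -20 + H$)
$t = - \frac{2793}{4}$ ($t = -702 + \frac{15}{4} = - \frac{2793}{4} \approx -698.25$)
$\left(t + s{\left(24 - 26 \right)}\right) + Q{\left(-15 \right)} = \left(- \frac{2793}{4} + 13\right) - 35 = - \frac{2741}{4} - 35 = - \frac{2881}{4}$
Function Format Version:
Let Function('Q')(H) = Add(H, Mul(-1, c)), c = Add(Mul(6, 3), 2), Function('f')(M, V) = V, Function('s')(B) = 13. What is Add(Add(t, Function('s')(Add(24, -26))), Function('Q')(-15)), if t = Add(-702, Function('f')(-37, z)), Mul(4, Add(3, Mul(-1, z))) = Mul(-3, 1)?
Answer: Rational(-2881, 4) ≈ -720.25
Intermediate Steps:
z = Rational(15, 4) (z = Add(3, Mul(Rational(-1, 4), Mul(-3, 1))) = Add(3, Mul(Rational(-1, 4), -3)) = Add(3, Rational(3, 4)) = Rational(15, 4) ≈ 3.7500)
c = 20 (c = Add(18, 2) = 20)
Function('Q')(H) = Add(-20, H) (Function('Q')(H) = Add(H, Mul(-1, 20)) = Add(H, -20) = Add(-20, H))
t = Rational(-2793, 4) (t = Add(-702, Rational(15, 4)) = Rational(-2793, 4) ≈ -698.25)
Add(Add(t, Function('s')(Add(24, -26))), Function('Q')(-15)) = Add(Add(Rational(-2793, 4), 13), Add(-20, -15)) = Add(Rational(-2741, 4), -35) = Rational(-2881, 4)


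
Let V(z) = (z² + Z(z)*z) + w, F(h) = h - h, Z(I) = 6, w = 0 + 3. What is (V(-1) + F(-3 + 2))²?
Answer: 4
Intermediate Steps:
w = 3
F(h) = 0
V(z) = 3 + z² + 6*z (V(z) = (z² + 6*z) + 3 = 3 + z² + 6*z)
(V(-1) + F(-3 + 2))² = ((3 + (-1)² + 6*(-1)) + 0)² = ((3 + 1 - 6) + 0)² = (-2 + 0)² = (-2)² = 4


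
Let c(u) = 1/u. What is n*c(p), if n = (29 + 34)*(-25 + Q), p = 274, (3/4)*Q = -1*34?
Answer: -4431/274 ≈ -16.172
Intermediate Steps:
Q = -136/3 (Q = 4*(-1*34)/3 = (4/3)*(-34) = -136/3 ≈ -45.333)
n = -4431 (n = (29 + 34)*(-25 - 136/3) = 63*(-211/3) = -4431)
n*c(p) = -4431/274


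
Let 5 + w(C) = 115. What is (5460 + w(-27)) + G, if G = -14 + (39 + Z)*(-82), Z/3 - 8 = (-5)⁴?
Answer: -153360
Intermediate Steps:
Z = 1899 (Z = 24 + 3*(-5)⁴ = 24 + 3*625 = 24 + 1875 = 1899)
w(C) = 110 (w(C) = -5 + 115 = 110)
G = -158930 (G = -14 + (39 + 1899)*(-82) = -14 + 1938*(-82) = -14 - 158916 = -158930)
(5460 + w(-27)) + G = (5460 + 110) - 158930 = 5570 - 158930 = -153360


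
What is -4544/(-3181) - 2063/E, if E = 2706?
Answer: 5733661/8607786 ≈ 0.66610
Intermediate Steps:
-4544/(-3181) - 2063/E = -4544/(-3181) - 2063/2706 = -4544*(-1/3181) - 2063*1/2706 = 4544/3181 - 2063/2706 = 5733661/8607786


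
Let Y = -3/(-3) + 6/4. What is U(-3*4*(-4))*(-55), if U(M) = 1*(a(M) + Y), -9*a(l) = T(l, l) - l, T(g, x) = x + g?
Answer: 935/6 ≈ 155.83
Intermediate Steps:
T(g, x) = g + x
a(l) = -l/9 (a(l) = -((l + l) - l)/9 = -(2*l - l)/9 = -l/9)
Y = 5/2 (Y = -3*(-1/3) + 6*(1/4) = 1 + 3/2 = 5/2 ≈ 2.5000)
U(M) = 5/2 - M/9 (U(M) = 1*(-M/9 + 5/2) = 1*(5/2 - M/9) = 5/2 - M/9)
U(-3*4*(-4))*(-55) = (5/2 - (-3*4)*(-4)/9)*(-55) = (5/2 - (-4)*(-4)/3)*(-55) = (5/2 - 1/9*48)*(-55) = (5/2 - 16/3)*(-55) = -17/6*(-55) = 935/6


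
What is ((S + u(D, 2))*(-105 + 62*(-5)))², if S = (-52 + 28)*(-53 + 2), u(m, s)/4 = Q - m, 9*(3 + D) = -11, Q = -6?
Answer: 20657752206400/81 ≈ 2.5503e+11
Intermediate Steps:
D = -38/9 (D = -3 + (⅑)*(-11) = -3 - 11/9 = -38/9 ≈ -4.2222)
u(m, s) = -24 - 4*m (u(m, s) = 4*(-6 - m) = -24 - 4*m)
S = 1224 (S = -24*(-51) = 1224)
((S + u(D, 2))*(-105 + 62*(-5)))² = ((1224 + (-24 - 4*(-38/9)))*(-105 + 62*(-5)))² = ((1224 + (-24 + 152/9))*(-105 - 310))² = ((1224 - 64/9)*(-415))² = ((10952/9)*(-415))² = (-4545080/9)² = 20657752206400/81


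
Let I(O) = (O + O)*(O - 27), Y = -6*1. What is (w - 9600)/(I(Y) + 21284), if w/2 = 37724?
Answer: 8231/2710 ≈ 3.0373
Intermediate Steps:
Y = -6
w = 75448 (w = 2*37724 = 75448)
I(O) = 2*O*(-27 + O) (I(O) = (2*O)*(-27 + O) = 2*O*(-27 + O))
(w - 9600)/(I(Y) + 21284) = (75448 - 9600)/(2*(-6)*(-27 - 6) + 21284) = 65848/(2*(-6)*(-33) + 21284) = 65848/(396 + 21284) = 65848/21680 = 65848*(1/21680) = 8231/2710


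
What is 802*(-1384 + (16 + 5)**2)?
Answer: -756286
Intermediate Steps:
802*(-1384 + (16 + 5)**2) = 802*(-1384 + 21**2) = 802*(-1384 + 441) = 802*(-943) = -756286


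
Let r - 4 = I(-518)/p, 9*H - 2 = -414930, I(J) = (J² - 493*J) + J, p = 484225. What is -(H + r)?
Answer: 5739896288/124515 ≈ 46098.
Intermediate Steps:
I(J) = J² - 492*J
H = -414928/9 (H = 2/9 + (⅑)*(-414930) = 2/9 - 138310/3 = -414928/9 ≈ -46103.)
r = 70288/13835 (r = 4 - 518*(-492 - 518)/484225 = 4 - 518*(-1010)*(1/484225) = 4 + 523180*(1/484225) = 4 + 14948/13835 = 70288/13835 ≈ 5.0804)
-(H + r) = -(-414928/9 + 70288/13835) = -1*(-5739896288/124515) = 5739896288/124515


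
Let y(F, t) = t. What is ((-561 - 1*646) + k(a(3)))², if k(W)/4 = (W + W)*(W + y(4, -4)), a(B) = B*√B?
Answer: 1009729 + 190272*√3 ≈ 1.3393e+6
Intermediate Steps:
a(B) = B^(3/2)
k(W) = 8*W*(-4 + W) (k(W) = 4*((W + W)*(W - 4)) = 4*((2*W)*(-4 + W)) = 4*(2*W*(-4 + W)) = 8*W*(-4 + W))
((-561 - 1*646) + k(a(3)))² = ((-561 - 1*646) + 8*3^(3/2)*(-4 + 3^(3/2)))² = ((-561 - 646) + 8*(3*√3)*(-4 + 3*√3))² = (-1207 + 24*√3*(-4 + 3*√3))²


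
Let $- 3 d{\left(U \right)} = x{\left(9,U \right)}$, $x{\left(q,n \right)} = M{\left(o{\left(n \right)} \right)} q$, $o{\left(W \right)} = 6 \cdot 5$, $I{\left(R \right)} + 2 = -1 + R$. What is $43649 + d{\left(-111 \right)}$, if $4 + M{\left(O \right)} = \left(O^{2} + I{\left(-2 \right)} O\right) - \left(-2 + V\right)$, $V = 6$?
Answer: $41423$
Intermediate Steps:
$I{\left(R \right)} = -3 + R$ ($I{\left(R \right)} = -2 + \left(-1 + R\right) = -3 + R$)
$o{\left(W \right)} = 30$
$M{\left(O \right)} = -8 + O^{2} - 5 O$ ($M{\left(O \right)} = -4 + \left(\left(O^{2} + \left(-3 - 2\right) O\right) + \left(2 - 6\right)\right) = -4 + \left(\left(O^{2} - 5 O\right) + \left(2 - 6\right)\right) = -4 - \left(4 - O^{2} + 5 O\right) = -8 + O^{2} - 5 O$)
$x{\left(q,n \right)} = 742 q$ ($x{\left(q,n \right)} = \left(-8 + 30^{2} - 150\right) q = \left(-8 + 900 - 150\right) q = 742 q$)
$d{\left(U \right)} = -2226$ ($d{\left(U \right)} = - \frac{742 \cdot 9}{3} = \left(- \frac{1}{3}\right) 6678 = -2226$)
$43649 + d{\left(-111 \right)} = 43649 - 2226 = 41423$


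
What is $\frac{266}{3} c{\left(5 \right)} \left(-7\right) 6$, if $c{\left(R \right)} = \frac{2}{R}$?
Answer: $- \frac{7448}{5} \approx -1489.6$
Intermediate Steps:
$\frac{266}{3} c{\left(5 \right)} \left(-7\right) 6 = \frac{266}{3} \cdot \frac{2}{5} \left(-7\right) 6 = 266 \cdot \frac{1}{3} \cdot 2 \cdot \frac{1}{5} \left(-7\right) 6 = \frac{266 \cdot \frac{2}{5} \left(-7\right) 6}{3} = \frac{266 \left(\left(- \frac{14}{5}\right) 6\right)}{3} = \frac{266}{3} \left(- \frac{84}{5}\right) = - \frac{7448}{5}$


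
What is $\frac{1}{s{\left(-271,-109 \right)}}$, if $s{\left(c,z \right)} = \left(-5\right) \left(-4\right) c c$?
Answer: $\frac{1}{1468820} \approx 6.8082 \cdot 10^{-7}$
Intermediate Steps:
$s{\left(c,z \right)} = 20 c^{2}$ ($s{\left(c,z \right)} = 20 c c = 20 c^{2}$)
$\frac{1}{s{\left(-271,-109 \right)}} = \frac{1}{20 \left(-271\right)^{2}} = \frac{1}{20 \cdot 73441} = \frac{1}{1468820}$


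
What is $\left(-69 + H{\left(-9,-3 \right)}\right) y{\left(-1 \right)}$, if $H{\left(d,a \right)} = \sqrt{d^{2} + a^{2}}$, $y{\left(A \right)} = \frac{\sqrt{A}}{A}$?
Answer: $3 i \left(23 - \sqrt{10}\right) \approx 59.513 i$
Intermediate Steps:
$y{\left(A \right)} = \frac{1}{\sqrt{A}}$
$H{\left(d,a \right)} = \sqrt{a^{2} + d^{2}}$
$\left(-69 + H{\left(-9,-3 \right)}\right) y{\left(-1 \right)} = \frac{-69 + \sqrt{\left(-3\right)^{2} + \left(-9\right)^{2}}}{i} = \left(-69 + \sqrt{9 + 81}\right) \left(- i\right) = \left(-69 + \sqrt{90}\right) \left(- i\right) = \left(-69 + 3 \sqrt{10}\right) \left(- i\right) = - i \left(-69 + 3 \sqrt{10}\right)$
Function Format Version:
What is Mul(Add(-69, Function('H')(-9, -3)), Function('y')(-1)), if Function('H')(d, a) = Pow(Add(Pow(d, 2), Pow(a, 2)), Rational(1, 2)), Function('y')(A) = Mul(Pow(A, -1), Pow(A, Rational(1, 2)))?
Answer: Mul(3, I, Add(23, Mul(-1, Pow(10, Rational(1, 2))))) ≈ Mul(59.513, I)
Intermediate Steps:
Function('y')(A) = Pow(A, Rational(-1, 2))
Function('H')(d, a) = Pow(Add(Pow(a, 2), Pow(d, 2)), Rational(1, 2))
Mul(Add(-69, Function('H')(-9, -3)), Function('y')(-1)) = Mul(Add(-69, Pow(Add(Pow(-3, 2), Pow(-9, 2)), Rational(1, 2))), Pow(-1, Rational(-1, 2))) = Mul(Add(-69, Pow(Add(9, 81), Rational(1, 2))), Mul(-1, I)) = Mul(Add(-69, Pow(90, Rational(1, 2))), Mul(-1, I)) = Mul(Add(-69, Mul(3, Pow(10, Rational(1, 2)))), Mul(-1, I)) = Mul(-1, I, Add(-69, Mul(3, Pow(10, Rational(1, 2)))))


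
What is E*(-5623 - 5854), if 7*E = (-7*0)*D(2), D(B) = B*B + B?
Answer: 0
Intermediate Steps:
D(B) = B + B**2 (D(B) = B**2 + B = B + B**2)
E = 0 (E = ((-7*0)*(2*(1 + 2)))/7 = (0*(2*3))/7 = (0*6)/7 = (1/7)*0 = 0)
E*(-5623 - 5854) = 0*(-5623 - 5854) = 0*(-11477) = 0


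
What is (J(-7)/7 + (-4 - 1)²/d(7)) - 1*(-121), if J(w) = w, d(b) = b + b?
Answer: 1705/14 ≈ 121.79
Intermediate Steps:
d(b) = 2*b
(J(-7)/7 + (-4 - 1)²/d(7)) - 1*(-121) = (-7/7 + (-4 - 1)²/((2*7))) - 1*(-121) = (-7*⅐ + (-5)²/14) + 121 = (-1 + 25*(1/14)) + 121 = (-1 + 25/14) + 121 = 11/14 + 121 = 1705/14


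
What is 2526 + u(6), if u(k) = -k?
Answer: 2520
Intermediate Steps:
2526 + u(6) = 2526 - 1*6 = 2526 - 6 = 2520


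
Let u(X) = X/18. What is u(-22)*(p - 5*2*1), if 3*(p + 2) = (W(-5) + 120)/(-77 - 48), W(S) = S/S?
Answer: 50831/3375 ≈ 15.061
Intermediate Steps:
W(S) = 1
u(X) = X/18 (u(X) = X*(1/18) = X/18)
p = -871/375 (p = -2 + ((1 + 120)/(-77 - 48))/3 = -2 + (121/(-125))/3 = -2 + (121*(-1/125))/3 = -2 + (1/3)*(-121/125) = -2 - 121/375 = -871/375 ≈ -2.3227)
u(-22)*(p - 5*2*1) = ((1/18)*(-22))*(-871/375 - 5*2*1) = -11*(-871/375 - 10*1)/9 = -11*(-871/375 - 10)/9 = -11/9*(-4621/375) = 50831/3375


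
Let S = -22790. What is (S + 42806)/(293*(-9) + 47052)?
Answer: 2224/4935 ≈ 0.45066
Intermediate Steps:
(S + 42806)/(293*(-9) + 47052) = (-22790 + 42806)/(293*(-9) + 47052) = 20016/(-2637 + 47052) = 20016/44415 = 20016*(1/44415) = 2224/4935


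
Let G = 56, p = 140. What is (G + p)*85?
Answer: 16660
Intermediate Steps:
(G + p)*85 = (56 + 140)*85 = 196*85 = 16660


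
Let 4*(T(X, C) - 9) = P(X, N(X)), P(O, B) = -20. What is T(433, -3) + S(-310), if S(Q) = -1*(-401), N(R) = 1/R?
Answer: 405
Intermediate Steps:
T(X, C) = 4 (T(X, C) = 9 + (¼)*(-20) = 9 - 5 = 4)
S(Q) = 401
T(433, -3) + S(-310) = 4 + 401 = 405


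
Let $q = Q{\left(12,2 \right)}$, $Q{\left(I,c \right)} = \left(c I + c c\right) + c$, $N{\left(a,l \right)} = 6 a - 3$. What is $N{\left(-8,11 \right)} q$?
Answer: $-1530$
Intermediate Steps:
$N{\left(a,l \right)} = -3 + 6 a$
$Q{\left(I,c \right)} = c + c^{2} + I c$ ($Q{\left(I,c \right)} = \left(I c + c^{2}\right) + c = \left(c^{2} + I c\right) + c = c + c^{2} + I c$)
$q = 30$ ($q = 2 \left(1 + 12 + 2\right) = 2 \cdot 15 = 30$)
$N{\left(-8,11 \right)} q = \left(-3 + 6 \left(-8\right)\right) 30 = \left(-3 - 48\right) 30 = \left(-51\right) 30 = -1530$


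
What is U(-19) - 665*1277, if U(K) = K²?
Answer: -848844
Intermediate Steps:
U(-19) - 665*1277 = (-19)² - 665*1277 = 361 - 849205 = -848844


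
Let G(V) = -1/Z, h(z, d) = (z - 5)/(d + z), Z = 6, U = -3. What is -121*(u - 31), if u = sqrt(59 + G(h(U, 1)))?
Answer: 3751 - 121*sqrt(2118)/6 ≈ 2822.9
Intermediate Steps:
h(z, d) = (-5 + z)/(d + z)
G(V) = -1/6
u = sqrt(2118)/6 (u = sqrt(59 - 1/6) = sqrt(353/6) = sqrt(2118)/6 ≈ 7.6703)
-121*(u - 31) = -121*(sqrt(2118)/6 - 31) = -121*(-31 + sqrt(2118)/6) = 3751 - 121*sqrt(2118)/6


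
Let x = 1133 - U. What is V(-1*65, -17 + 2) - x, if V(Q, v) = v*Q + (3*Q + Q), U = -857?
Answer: -1275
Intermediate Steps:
V(Q, v) = 4*Q + Q*v (V(Q, v) = Q*v + 4*Q = 4*Q + Q*v)
x = 1990 (x = 1133 - 1*(-857) = 1133 + 857 = 1990)
V(-1*65, -17 + 2) - x = (-1*65)*(4 + (-17 + 2)) - 1*1990 = -65*(4 - 15) - 1990 = -65*(-11) - 1990 = 715 - 1990 = -1275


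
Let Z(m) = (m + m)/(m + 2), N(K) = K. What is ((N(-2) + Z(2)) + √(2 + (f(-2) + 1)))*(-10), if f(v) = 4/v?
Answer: 0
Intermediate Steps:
Z(m) = 2*m/(2 + m) (Z(m) = (2*m)/(2 + m) = 2*m/(2 + m))
((N(-2) + Z(2)) + √(2 + (f(-2) + 1)))*(-10) = ((-2 + 2*2/(2 + 2)) + √(2 + (4/(-2) + 1)))*(-10) = ((-2 + 2*2/4) + √(2 + (4*(-½) + 1)))*(-10) = ((-2 + 2*2*(¼)) + √(2 + (-2 + 1)))*(-10) = ((-2 + 1) + √(2 - 1))*(-10) = (-1 + √1)*(-10) = (-1 + 1)*(-10) = 0*(-10) = 0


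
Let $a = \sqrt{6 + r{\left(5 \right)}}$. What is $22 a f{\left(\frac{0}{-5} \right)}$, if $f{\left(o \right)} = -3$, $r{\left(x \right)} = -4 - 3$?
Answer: $- 66 i \approx - 66.0 i$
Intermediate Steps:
$r{\left(x \right)} = -7$ ($r{\left(x \right)} = -4 - 3 = -7$)
$a = i$ ($a = \sqrt{6 - 7} = \sqrt{-1} = i \approx 1.0 i$)
$22 a f{\left(\frac{0}{-5} \right)} = 22 i \left(-3\right) = - 66 i$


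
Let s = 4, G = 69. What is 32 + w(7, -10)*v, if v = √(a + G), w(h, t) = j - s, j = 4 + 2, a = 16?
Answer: 32 + 2*√85 ≈ 50.439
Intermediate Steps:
j = 6
w(h, t) = 2 (w(h, t) = 6 - 1*4 = 6 - 4 = 2)
v = √85 (v = √(16 + 69) = √85 ≈ 9.2195)
32 + w(7, -10)*v = 32 + 2*√85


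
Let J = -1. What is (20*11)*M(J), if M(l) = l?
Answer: -220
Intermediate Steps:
(20*11)*M(J) = (20*11)*(-1) = 220*(-1) = -220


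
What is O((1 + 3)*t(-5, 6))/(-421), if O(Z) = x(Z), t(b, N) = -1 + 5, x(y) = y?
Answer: -16/421 ≈ -0.038005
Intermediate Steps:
t(b, N) = 4
O(Z) = Z
O((1 + 3)*t(-5, 6))/(-421) = ((1 + 3)*4)/(-421) = (4*4)*(-1/421) = 16*(-1/421) = -16/421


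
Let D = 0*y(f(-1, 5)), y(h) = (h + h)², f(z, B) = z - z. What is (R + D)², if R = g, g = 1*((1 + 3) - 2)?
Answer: 4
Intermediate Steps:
f(z, B) = 0
y(h) = 4*h² (y(h) = (2*h)² = 4*h²)
D = 0 (D = 0*(4*0²) = 0*(4*0) = 0*0 = 0)
g = 2 (g = 1*(4 - 2) = 1*2 = 2)
R = 2
(R + D)² = (2 + 0)² = 2² = 4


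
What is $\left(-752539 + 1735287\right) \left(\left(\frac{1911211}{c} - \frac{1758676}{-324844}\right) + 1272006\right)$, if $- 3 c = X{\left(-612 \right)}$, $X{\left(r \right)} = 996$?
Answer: $\frac{645227480588561201}{518501} \approx 1.2444 \cdot 10^{12}$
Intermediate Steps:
$c = -332$ ($c = \left(- \frac{1}{3}\right) 996 = -332$)
$\left(-752539 + 1735287\right) \left(\left(\frac{1911211}{c} - \frac{1758676}{-324844}\right) + 1272006\right) = \left(-752539 + 1735287\right) \left(\left(\frac{1911211}{-332} - \frac{1758676}{-324844}\right) + 1272006\right) = 982748 \left(\left(1911211 \left(- \frac{1}{332}\right) - - \frac{439669}{81211}\right) + 1272006\right) = 982748 \left(\left(- \frac{1911211}{332} + \frac{439669}{81211}\right) + 1272006\right) = 982748 \left(- \frac{155065386413}{26962052} + 1272006\right) = 982748 \cdot \frac{34140826529899}{26962052} = \frac{645227480588561201}{518501}$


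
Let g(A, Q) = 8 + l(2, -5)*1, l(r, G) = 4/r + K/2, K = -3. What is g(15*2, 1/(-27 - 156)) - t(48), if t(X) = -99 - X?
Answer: 311/2 ≈ 155.50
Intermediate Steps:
l(r, G) = -3/2 + 4/r (l(r, G) = 4/r - 3/2 = -3/2 + 4/r)
g(A, Q) = 17/2 (g(A, Q) = 8 + (-3/2 + 4/2)*1 = 8 + (-3/2 + 4*(½))*1 = 8 + (-3/2 + 2)*1 = 8 + (½)*1 = 8 + ½ = 17/2)
g(15*2, 1/(-27 - 156)) - t(48) = 17/2 - (-99 - 1*48) = 17/2 - (-99 - 48) = 17/2 - 1*(-147) = 17/2 + 147 = 311/2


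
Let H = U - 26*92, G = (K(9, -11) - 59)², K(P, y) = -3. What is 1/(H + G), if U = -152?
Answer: 1/1300 ≈ 0.00076923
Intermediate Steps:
G = 3844 (G = (-3 - 59)² = (-62)² = 3844)
H = -2544 (H = -152 - 26*92 = -152 - 2392 = -2544)
1/(H + G) = 1/(-2544 + 3844) = 1/1300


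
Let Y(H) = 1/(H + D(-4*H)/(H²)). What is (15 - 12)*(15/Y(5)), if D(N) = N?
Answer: 189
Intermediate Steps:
Y(H) = 1/(H - 4/H) (Y(H) = 1/(H + (-4*H)/(H²)) = 1/(H + (-4*H)/H²) = 1/(H - 4/H))
(15 - 12)*(15/Y(5)) = (15 - 12)*(15/((5/(-4 + 5²)))) = 3*(15/((5/(-4 + 25)))) = 3*(15/((5/21))) = 3*(15/((5*(1/21)))) = 3*(15/(5/21)) = 3*(15*(21/5)) = 3*63 = 189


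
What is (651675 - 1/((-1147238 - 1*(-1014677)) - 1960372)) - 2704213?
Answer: -4295824513953/2092933 ≈ -2.0525e+6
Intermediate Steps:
(651675 - 1/((-1147238 - 1*(-1014677)) - 1960372)) - 2704213 = (651675 - 1/((-1147238 + 1014677) - 1960372)) - 2704213 = (651675 - 1/(-132561 - 1960372)) - 2704213 = (651675 - 1/(-2092933)) - 2704213 = (651675 - 1*(-1/2092933)) - 2704213 = (651675 + 1/2092933) - 2704213 = 1363912112776/2092933 - 2704213 = -4295824513953/2092933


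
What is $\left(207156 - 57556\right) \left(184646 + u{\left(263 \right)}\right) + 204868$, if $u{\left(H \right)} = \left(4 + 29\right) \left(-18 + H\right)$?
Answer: $28832762468$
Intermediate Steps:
$u{\left(H \right)} = -594 + 33 H$ ($u{\left(H \right)} = 33 \left(-18 + H\right) = -594 + 33 H$)
$\left(207156 - 57556\right) \left(184646 + u{\left(263 \right)}\right) + 204868 = \left(207156 - 57556\right) \left(184646 + \left(-594 + 33 \cdot 263\right)\right) + 204868 = 149600 \left(184646 + \left(-594 + 8679\right)\right) + 204868 = 149600 \left(184646 + 8085\right) + 204868 = 149600 \cdot 192731 + 204868 = 28832557600 + 204868 = 28832762468$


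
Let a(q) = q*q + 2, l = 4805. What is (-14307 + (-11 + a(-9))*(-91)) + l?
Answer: -16054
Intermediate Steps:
a(q) = 2 + q**2 (a(q) = q**2 + 2 = 2 + q**2)
(-14307 + (-11 + a(-9))*(-91)) + l = (-14307 + (-11 + (2 + (-9)**2))*(-91)) + 4805 = (-14307 + (-11 + (2 + 81))*(-91)) + 4805 = (-14307 + (-11 + 83)*(-91)) + 4805 = (-14307 + 72*(-91)) + 4805 = (-14307 - 6552) + 4805 = -20859 + 4805 = -16054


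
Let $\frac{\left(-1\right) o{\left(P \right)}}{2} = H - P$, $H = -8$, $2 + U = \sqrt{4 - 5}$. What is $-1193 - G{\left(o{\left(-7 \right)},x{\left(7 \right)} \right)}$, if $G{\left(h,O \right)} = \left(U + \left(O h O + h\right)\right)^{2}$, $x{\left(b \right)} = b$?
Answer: $-10796 - 196 i \approx -10796.0 - 196.0 i$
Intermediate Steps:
$U = -2 + i$ ($U = -2 + \sqrt{4 - 5} = -2 + \sqrt{-1} = -2 + i \approx -2.0 + 1.0 i$)
$o{\left(P \right)} = 16 + 2 P$ ($o{\left(P \right)} = - 2 \left(-8 - P\right) = 16 + 2 P$)
$G{\left(h,O \right)} = \left(-2 + i + h + h O^{2}\right)^{2}$ ($G{\left(h,O \right)} = \left(\left(-2 + i\right) + \left(O h O + h\right)\right)^{2} = \left(\left(-2 + i\right) + \left(h O^{2} + h\right)\right)^{2} = \left(\left(-2 + i\right) + \left(h + h O^{2}\right)\right)^{2} = \left(-2 + i + h + h O^{2}\right)^{2}$)
$-1193 - G{\left(o{\left(-7 \right)},x{\left(7 \right)} \right)} = -1193 - \left(-2 + i + \left(16 + 2 \left(-7\right)\right) + \left(16 + 2 \left(-7\right)\right) 7^{2}\right)^{2} = -1193 - \left(-2 + i + \left(16 - 14\right) + \left(16 - 14\right) 49\right)^{2} = -1193 - \left(-2 + i + 2 + 2 \cdot 49\right)^{2} = -1193 - \left(-2 + i + 2 + 98\right)^{2} = -1193 - \left(98 + i\right)^{2}$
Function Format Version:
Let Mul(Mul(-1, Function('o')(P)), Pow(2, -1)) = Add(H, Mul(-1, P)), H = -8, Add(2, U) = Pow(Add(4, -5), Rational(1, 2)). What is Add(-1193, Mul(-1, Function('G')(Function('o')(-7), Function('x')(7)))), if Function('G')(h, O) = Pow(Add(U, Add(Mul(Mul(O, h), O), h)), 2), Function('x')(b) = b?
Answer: Add(-10796, Mul(-196, I)) ≈ Add(-10796., Mul(-196.00, I))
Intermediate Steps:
U = Add(-2, I) (U = Add(-2, Pow(Add(4, -5), Rational(1, 2))) = Add(-2, Pow(-1, Rational(1, 2))) = Add(-2, I) ≈ Add(-2.0000, Mul(1.0000, I)))
Function('o')(P) = Add(16, Mul(2, P)) (Function('o')(P) = Mul(-2, Add(-8, Mul(-1, P))) = Add(16, Mul(2, P)))
Function('G')(h, O) = Pow(Add(-2, I, h, Mul(h, Pow(O, 2))), 2) (Function('G')(h, O) = Pow(Add(Add(-2, I), Add(Mul(Mul(O, h), O), h)), 2) = Pow(Add(Add(-2, I), Add(Mul(h, Pow(O, 2)), h)), 2) = Pow(Add(Add(-2, I), Add(h, Mul(h, Pow(O, 2)))), 2) = Pow(Add(-2, I, h, Mul(h, Pow(O, 2))), 2))
Add(-1193, Mul(-1, Function('G')(Function('o')(-7), Function('x')(7)))) = Add(-1193, Mul(-1, Pow(Add(-2, I, Add(16, Mul(2, -7)), Mul(Add(16, Mul(2, -7)), Pow(7, 2))), 2))) = Add(-1193, Mul(-1, Pow(Add(-2, I, Add(16, -14), Mul(Add(16, -14), 49)), 2))) = Add(-1193, Mul(-1, Pow(Add(-2, I, 2, Mul(2, 49)), 2))) = Add(-1193, Mul(-1, Pow(Add(-2, I, 2, 98), 2))) = Add(-1193, Mul(-1, Pow(Add(98, I), 2)))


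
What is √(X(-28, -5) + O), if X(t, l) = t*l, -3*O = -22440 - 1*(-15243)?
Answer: √2539 ≈ 50.388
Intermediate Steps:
O = 2399 (O = -(-22440 - 1*(-15243))/3 = -(-22440 + 15243)/3 = -⅓*(-7197) = 2399)
X(t, l) = l*t
√(X(-28, -5) + O) = √(-5*(-28) + 2399) = √(140 + 2399) = √2539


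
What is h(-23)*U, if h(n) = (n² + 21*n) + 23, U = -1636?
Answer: -112884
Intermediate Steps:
h(n) = 23 + n² + 21*n
h(-23)*U = (23 + (-23)² + 21*(-23))*(-1636) = (23 + 529 - 483)*(-1636) = 69*(-1636) = -112884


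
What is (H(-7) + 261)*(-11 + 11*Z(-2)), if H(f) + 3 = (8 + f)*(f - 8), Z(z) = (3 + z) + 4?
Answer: 10692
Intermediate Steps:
Z(z) = 7 + z
H(f) = -3 + (-8 + f)*(8 + f) (H(f) = -3 + (8 + f)*(f - 8) = -3 + (8 + f)*(-8 + f) = -3 + (-8 + f)*(8 + f))
(H(-7) + 261)*(-11 + 11*Z(-2)) = ((-67 + (-7)**2) + 261)*(-11 + 11*(7 - 2)) = ((-67 + 49) + 261)*(-11 + 11*5) = (-18 + 261)*(-11 + 55) = 243*44 = 10692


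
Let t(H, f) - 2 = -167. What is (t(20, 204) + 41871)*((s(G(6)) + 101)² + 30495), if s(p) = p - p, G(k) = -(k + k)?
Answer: 1697267376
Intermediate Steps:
G(k) = -2*k
s(p) = 0
t(H, f) = -165 (t(H, f) = 2 - 167 = -165)
(t(20, 204) + 41871)*((s(G(6)) + 101)² + 30495) = (-165 + 41871)*((0 + 101)² + 30495) = 41706*(101² + 30495) = 41706*(10201 + 30495) = 41706*40696 = 1697267376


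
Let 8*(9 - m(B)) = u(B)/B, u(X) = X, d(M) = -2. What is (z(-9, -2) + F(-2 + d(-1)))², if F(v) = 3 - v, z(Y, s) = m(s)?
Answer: 16129/64 ≈ 252.02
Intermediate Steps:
m(B) = 71/8 (m(B) = 9 - B/(8*B) = 9 - ⅛*1 = 9 - ⅛ = 71/8)
z(Y, s) = 71/8
(z(-9, -2) + F(-2 + d(-1)))² = (71/8 + (3 - (-2 - 2)))² = (71/8 + (3 - 1*(-4)))² = (71/8 + (3 + 4))² = (71/8 + 7)² = (127/8)² = 16129/64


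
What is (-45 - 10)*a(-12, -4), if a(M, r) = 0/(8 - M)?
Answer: 0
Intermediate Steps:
a(M, r) = 0
(-45 - 10)*a(-12, -4) = (-45 - 10)*0 = -55*0 = 0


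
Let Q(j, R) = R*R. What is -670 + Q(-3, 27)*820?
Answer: 597110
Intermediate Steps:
Q(j, R) = R**2
-670 + Q(-3, 27)*820 = -670 + 27**2*820 = -670 + 729*820 = -670 + 597780 = 597110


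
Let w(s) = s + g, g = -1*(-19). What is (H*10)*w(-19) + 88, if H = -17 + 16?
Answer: 88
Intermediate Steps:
g = 19
H = -1
w(s) = 19 + s (w(s) = s + 19 = 19 + s)
(H*10)*w(-19) + 88 = (-1*10)*(19 - 19) + 88 = -10*0 + 88 = 0 + 88 = 88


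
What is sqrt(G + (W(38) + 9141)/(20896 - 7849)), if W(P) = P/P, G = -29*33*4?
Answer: I*sqrt(651498996378)/13047 ≈ 61.865*I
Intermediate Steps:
G = -3828 (G = -957*4 = -3828)
W(P) = 1
sqrt(G + (W(38) + 9141)/(20896 - 7849)) = sqrt(-3828 + (1 + 9141)/(20896 - 7849)) = sqrt(-3828 + 9142/13047) = sqrt(-49934774/13047) = I*sqrt(651498996378)/13047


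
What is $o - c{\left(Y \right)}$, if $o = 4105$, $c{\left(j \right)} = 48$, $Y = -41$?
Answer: $4057$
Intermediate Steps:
$o - c{\left(Y \right)} = 4105 - 48 = 4057$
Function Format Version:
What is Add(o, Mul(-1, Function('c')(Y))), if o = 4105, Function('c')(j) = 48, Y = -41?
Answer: 4057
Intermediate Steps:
Add(o, Mul(-1, Function('c')(Y))) = Add(4105, Mul(-1, 48)) = Add(4105, -48) = 4057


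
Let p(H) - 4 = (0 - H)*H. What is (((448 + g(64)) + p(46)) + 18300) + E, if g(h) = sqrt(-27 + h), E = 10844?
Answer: 27480 + sqrt(37) ≈ 27486.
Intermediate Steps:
p(H) = 4 - H**2 (p(H) = 4 + (0 - H)*H = 4 + (-H)*H = 4 - H**2)
(((448 + g(64)) + p(46)) + 18300) + E = (((448 + sqrt(-27 + 64)) + (4 - 1*46**2)) + 18300) + 10844 = (((448 + sqrt(37)) + (4 - 1*2116)) + 18300) + 10844 = (((448 + sqrt(37)) + (4 - 2116)) + 18300) + 10844 = (((448 + sqrt(37)) - 2112) + 18300) + 10844 = ((-1664 + sqrt(37)) + 18300) + 10844 = (16636 + sqrt(37)) + 10844 = 27480 + sqrt(37)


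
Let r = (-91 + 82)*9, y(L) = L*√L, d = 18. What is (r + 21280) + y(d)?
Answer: 21199 + 54*√2 ≈ 21275.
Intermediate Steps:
y(L) = L^(3/2)
r = -81 (r = -9*9 = -81)
(r + 21280) + y(d) = (-81 + 21280) + 18^(3/2) = 21199 + 54*√2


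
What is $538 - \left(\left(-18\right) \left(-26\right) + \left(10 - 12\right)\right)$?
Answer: $72$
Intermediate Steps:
$538 - \left(\left(-18\right) \left(-26\right) + \left(10 - 12\right)\right) = 538 - \left(468 - 2\right) = 538 - 466 = 72$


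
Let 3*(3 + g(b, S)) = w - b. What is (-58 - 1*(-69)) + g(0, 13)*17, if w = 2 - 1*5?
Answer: -57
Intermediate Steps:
w = -3 (w = 2 - 5 = -3)
g(b, S) = -4 - b/3 (g(b, S) = -3 + (-3 - b)/3 = -3 + (-1 - b/3) = -4 - b/3)
(-58 - 1*(-69)) + g(0, 13)*17 = (-58 - 1*(-69)) + (-4 - ⅓*0)*17 = (-58 + 69) + (-4 + 0)*17 = 11 - 4*17 = 11 - 68 = -57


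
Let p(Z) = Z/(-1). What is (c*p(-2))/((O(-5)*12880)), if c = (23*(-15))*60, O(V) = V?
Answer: 9/14 ≈ 0.64286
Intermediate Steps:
p(Z) = -Z (p(Z) = Z*(-1) = -Z)
c = -20700 (c = -345*60 = -20700)
(c*p(-2))/((O(-5)*12880)) = (-(-20700)*(-2))/((-5*12880)) = -20700*2/(-64400) = -41400*(-1/64400) = 9/14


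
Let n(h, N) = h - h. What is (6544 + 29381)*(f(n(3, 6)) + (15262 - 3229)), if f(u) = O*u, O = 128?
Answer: 432285525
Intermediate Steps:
n(h, N) = 0
f(u) = 128*u
(6544 + 29381)*(f(n(3, 6)) + (15262 - 3229)) = (6544 + 29381)*(128*0 + (15262 - 3229)) = 35925*(0 + 12033) = 35925*12033 = 432285525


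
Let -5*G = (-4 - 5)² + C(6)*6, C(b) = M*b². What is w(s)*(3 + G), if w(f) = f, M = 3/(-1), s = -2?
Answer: -1164/5 ≈ -232.80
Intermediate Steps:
M = -3 (M = 3*(-1) = -3)
C(b) = -3*b²
G = 567/5 (G = -((-4 - 5)² - 3*6²*6)/5 = -((-9)² - 3*36*6)/5 = -(81 - 108*6)/5 = -(81 - 648)/5 = -⅕*(-567) = 567/5 ≈ 113.40)
w(s)*(3 + G) = -2*(3 + 567/5) = -2*582/5 = -1164/5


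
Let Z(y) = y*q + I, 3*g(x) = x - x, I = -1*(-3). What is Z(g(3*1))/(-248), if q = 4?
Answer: -3/248 ≈ -0.012097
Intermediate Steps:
I = 3
g(x) = 0 (g(x) = (x - x)/3 = (⅓)*0 = 0)
Z(y) = 3 + 4*y (Z(y) = y*4 + 3 = 4*y + 3 = 3 + 4*y)
Z(g(3*1))/(-248) = (3 + 4*0)/(-248) = (3 + 0)*(-1/248) = 3*(-1/248) = -3/248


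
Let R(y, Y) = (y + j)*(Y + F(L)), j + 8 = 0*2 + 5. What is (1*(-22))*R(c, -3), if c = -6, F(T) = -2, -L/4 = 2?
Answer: -990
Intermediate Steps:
L = -8 (L = -4*2 = -8)
j = -3 (j = -8 + (0*2 + 5) = -8 + (0 + 5) = -8 + 5 = -3)
R(y, Y) = (-3 + y)*(-2 + Y) (R(y, Y) = (y - 3)*(Y - 2) = (-3 + y)*(-2 + Y))
(1*(-22))*R(c, -3) = (1*(-22))*(6 - 3*(-3) - 2*(-6) - 3*(-6)) = -22*(6 + 9 + 12 + 18) = -22*45 = -990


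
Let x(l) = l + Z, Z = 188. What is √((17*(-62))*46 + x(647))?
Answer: I*√47649 ≈ 218.29*I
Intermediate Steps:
x(l) = 188 + l (x(l) = l + 188 = 188 + l)
√((17*(-62))*46 + x(647)) = √((17*(-62))*46 + (188 + 647)) = √(-1054*46 + 835) = √(-48484 + 835) = √(-47649) = I*√47649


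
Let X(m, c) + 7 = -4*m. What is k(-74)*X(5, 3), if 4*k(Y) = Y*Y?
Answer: -36963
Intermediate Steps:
k(Y) = Y²/4 (k(Y) = (Y*Y)/4 = Y²/4)
X(m, c) = -7 - 4*m
k(-74)*X(5, 3) = ((¼)*(-74)²)*(-7 - 4*5) = ((¼)*5476)*(-7 - 20) = 1369*(-27) = -36963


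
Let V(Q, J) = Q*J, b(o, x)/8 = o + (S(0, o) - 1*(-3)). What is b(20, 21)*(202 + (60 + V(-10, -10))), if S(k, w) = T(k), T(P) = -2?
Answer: 60816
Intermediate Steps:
S(k, w) = -2
b(o, x) = 8 + 8*o (b(o, x) = 8*(o + (-2 - 1*(-3))) = 8*(o + (-2 + 3)) = 8*(o + 1) = 8*(1 + o) = 8 + 8*o)
V(Q, J) = J*Q
b(20, 21)*(202 + (60 + V(-10, -10))) = (8 + 8*20)*(202 + (60 - 10*(-10))) = (8 + 160)*(202 + (60 + 100)) = 168*(202 + 160) = 168*362 = 60816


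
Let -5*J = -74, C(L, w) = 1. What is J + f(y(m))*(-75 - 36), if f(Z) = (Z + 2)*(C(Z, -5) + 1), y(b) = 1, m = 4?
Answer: -3256/5 ≈ -651.20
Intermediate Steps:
J = 74/5 (J = -⅕*(-74) = 74/5 ≈ 14.800)
f(Z) = 4 + 2*Z (f(Z) = (Z + 2)*(1 + 1) = (2 + Z)*2 = 4 + 2*Z)
J + f(y(m))*(-75 - 36) = 74/5 + (4 + 2*1)*(-75 - 36) = 74/5 + (4 + 2)*(-111) = 74/5 + 6*(-111) = 74/5 - 666 = -3256/5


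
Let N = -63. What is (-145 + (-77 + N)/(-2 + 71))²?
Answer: 102921025/4761 ≈ 21618.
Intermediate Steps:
(-145 + (-77 + N)/(-2 + 71))² = (-145 + (-77 - 63)/(-2 + 71))² = (-145 - 140/69)² = (-10145/69)² = 102921025/4761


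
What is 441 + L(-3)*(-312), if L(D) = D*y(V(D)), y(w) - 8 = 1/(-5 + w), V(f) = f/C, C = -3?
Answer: 7695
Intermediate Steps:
V(f) = -f/3 (V(f) = f/(-3) = f*(-⅓) = -f/3)
y(w) = 8 + 1/(-5 + w)
L(D) = D*(-39 - 8*D/3)/(-5 - D/3) (L(D) = D*((-39 + 8*(-D/3))/(-5 - D/3)) = D*((-39 - 8*D/3)/(-5 - D/3)) = D*(-39 - 8*D/3)/(-5 - D/3))
441 + L(-3)*(-312) = 441 - 3*(117 + 8*(-3))/(15 - 3)*(-312) = 441 - 3*(117 - 24)/12*(-312) = 441 - 3*1/12*93*(-312) = 441 - 93/4*(-312) = 441 + 7254 = 7695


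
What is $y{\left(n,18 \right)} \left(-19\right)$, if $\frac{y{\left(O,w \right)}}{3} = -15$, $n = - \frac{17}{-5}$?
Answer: $855$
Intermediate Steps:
$n = \frac{17}{5}$ ($n = \left(-17\right) \left(- \frac{1}{5}\right) = \frac{17}{5} \approx 3.4$)
$y{\left(O,w \right)} = -45$ ($y{\left(O,w \right)} = 3 \left(-15\right) = -45$)
$y{\left(n,18 \right)} \left(-19\right) = \left(-45\right) \left(-19\right) = 855$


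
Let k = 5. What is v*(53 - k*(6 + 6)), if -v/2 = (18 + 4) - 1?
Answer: 294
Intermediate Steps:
v = -42 (v = -2*((18 + 4) - 1) = -2*(22 - 1) = -2*21 = -42)
v*(53 - k*(6 + 6)) = -42*(53 - 5*(6 + 6)) = -42*(53 - 5*12) = -42*(53 - 1*60) = -42*(53 - 60) = -42*(-7) = 294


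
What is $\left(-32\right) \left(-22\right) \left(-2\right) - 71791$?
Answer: $-73199$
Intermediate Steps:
$\left(-32\right) \left(-22\right) \left(-2\right) - 71791 = 704 \left(-2\right) - 71791 = -1408 - 71791 = -73199$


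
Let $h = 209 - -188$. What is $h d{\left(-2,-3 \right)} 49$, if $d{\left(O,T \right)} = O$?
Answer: $-38906$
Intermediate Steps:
$h = 397$ ($h = 209 + 188 = 397$)
$h d{\left(-2,-3 \right)} 49 = 397 \left(-2\right) 49 = \left(-794\right) 49 = -38906$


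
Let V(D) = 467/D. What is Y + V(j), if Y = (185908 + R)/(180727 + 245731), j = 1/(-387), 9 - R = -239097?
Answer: -38536451434/213229 ≈ -1.8073e+5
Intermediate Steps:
R = 239106 (R = 9 - 1*(-239097) = 9 + 239097 = 239106)
j = -1/387 ≈ -0.0025840
Y = 212507/213229 (Y = (185908 + 239106)/(180727 + 245731) = 425014/426458 = 425014*(1/426458) = 212507/213229 ≈ 0.99661)
Y + V(j) = 212507/213229 + 467/(-1/387) = 212507/213229 + 467*(-387) = 212507/213229 - 180729 = -38536451434/213229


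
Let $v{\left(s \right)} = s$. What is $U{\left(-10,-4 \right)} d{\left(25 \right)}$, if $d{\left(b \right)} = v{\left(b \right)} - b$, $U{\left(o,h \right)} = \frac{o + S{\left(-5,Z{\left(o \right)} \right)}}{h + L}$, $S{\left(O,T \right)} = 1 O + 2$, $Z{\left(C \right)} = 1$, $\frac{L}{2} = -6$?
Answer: $0$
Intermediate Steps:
$L = -12$ ($L = 2 \left(-6\right) = -12$)
$S{\left(O,T \right)} = 2 + O$ ($S{\left(O,T \right)} = O + 2 = 2 + O$)
$U{\left(o,h \right)} = \frac{-3 + o}{-12 + h}$ ($U{\left(o,h \right)} = \frac{o + \left(2 - 5\right)}{h - 12} = \frac{o - 3}{-12 + h} = \frac{-3 + o}{-12 + h}$)
$d{\left(b \right)} = 0$ ($d{\left(b \right)} = b - b = 0$)
$U{\left(-10,-4 \right)} d{\left(25 \right)} = \frac{-3 - 10}{-12 - 4} \cdot 0 = \frac{1}{-16} \left(-13\right) 0 = \left(- \frac{1}{16}\right) \left(-13\right) 0 = \frac{13}{16} \cdot 0 = 0$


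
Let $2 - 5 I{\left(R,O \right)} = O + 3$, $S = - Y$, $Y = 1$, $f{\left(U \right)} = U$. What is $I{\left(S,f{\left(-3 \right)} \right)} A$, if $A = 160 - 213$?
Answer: $- \frac{106}{5} \approx -21.2$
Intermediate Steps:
$S = -1$ ($S = \left(-1\right) 1 = -1$)
$I{\left(R,O \right)} = - \frac{1}{5} - \frac{O}{5}$ ($I{\left(R,O \right)} = \frac{2}{5} - \frac{O + 3}{5} = \frac{2}{5} - \frac{3 + O}{5} = \frac{2}{5} - \left(\frac{3}{5} + \frac{O}{5}\right) = - \frac{1}{5} - \frac{O}{5}$)
$A = -53$
$I{\left(S,f{\left(-3 \right)} \right)} A = \left(- \frac{1}{5} - - \frac{3}{5}\right) \left(-53\right) = \left(- \frac{1}{5} + \frac{3}{5}\right) \left(-53\right) = \frac{2}{5} \left(-53\right) = - \frac{106}{5}$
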